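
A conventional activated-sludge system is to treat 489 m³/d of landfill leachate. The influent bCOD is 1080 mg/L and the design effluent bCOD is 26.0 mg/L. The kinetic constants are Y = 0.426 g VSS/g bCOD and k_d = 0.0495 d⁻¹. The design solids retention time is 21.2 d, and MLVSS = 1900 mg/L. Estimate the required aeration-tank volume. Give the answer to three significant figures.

From the SRT design equation V = Y Q (S₀−S) θ_c / [X (1 + k_d θ_c)] = 0.426 × 489 × (1080 − 26.0) × 21.2 / [1900 × (1 + 0.0495 × 21.2)] = 4.65×10^6 / 3894 = 1195 m³.

V ≈ 1200 m³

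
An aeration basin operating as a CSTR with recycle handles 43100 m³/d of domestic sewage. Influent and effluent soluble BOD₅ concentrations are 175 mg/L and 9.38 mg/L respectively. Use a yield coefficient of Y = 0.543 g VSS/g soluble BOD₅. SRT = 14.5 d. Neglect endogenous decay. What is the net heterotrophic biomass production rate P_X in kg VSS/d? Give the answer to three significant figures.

P_X ≈ 3880 kg VSS/d

With endogenous decay neglected, the observed yield equals the true yield: Y_obs = Y = 0.543 g VSS/g soluble BOD₅.
Substrate removed = Q·(S₀ − S) = 43100 m³/d × (175 − 9.38) g/m³ = 7.14×10^6 g/d = 7138 kg/d.
So the net sludge growth is P_X = 0.5430 × 7138 = 3876 kg VSS/d.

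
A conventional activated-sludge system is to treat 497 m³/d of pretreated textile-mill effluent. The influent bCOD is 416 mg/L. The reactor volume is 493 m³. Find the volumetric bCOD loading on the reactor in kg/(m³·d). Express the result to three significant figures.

L_v ≈ 0.419 kg bCOD/(m³·d)

Applied bCOD load per unit volume = Q·S₀/V = (497 × 416/1000)/493.0 = 0.4194 kg bCOD·m⁻³·d⁻¹.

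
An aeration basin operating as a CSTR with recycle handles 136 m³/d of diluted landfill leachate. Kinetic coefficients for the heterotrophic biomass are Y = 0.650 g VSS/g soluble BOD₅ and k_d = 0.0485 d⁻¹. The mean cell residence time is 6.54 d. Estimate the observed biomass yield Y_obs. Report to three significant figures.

Y_obs ≈ 0.493 g VSS/g soluble BOD₅

Correct the yield for decay: Y_obs = Y/(1 + k_d θ_c) = 0.650 / (1 + 0.0485 × 6.54) = 0.650 / 1.317 = 0.4935.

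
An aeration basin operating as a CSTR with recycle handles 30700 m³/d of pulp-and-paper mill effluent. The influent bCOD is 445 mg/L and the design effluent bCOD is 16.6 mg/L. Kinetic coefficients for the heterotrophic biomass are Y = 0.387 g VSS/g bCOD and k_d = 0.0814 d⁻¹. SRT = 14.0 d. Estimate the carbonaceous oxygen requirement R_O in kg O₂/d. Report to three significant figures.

The observed yield is Y_obs = Y/(1 + k_d·θ_c) = 0.387 / (1 + 0.0814 × 14.0) = 0.387 / 2.140 = 0.1809 g VSS per g bCOD removed.
Substrate removed = Q·(S₀ − S) = 30700 m³/d × (445 − 16.6) g/m³ = 1.32×10^7 g/d = 13152 kg/d.
P_X = Y_obs·Q·(S₀ − S) = 0.1809 × 13152 = 2379 kg VSS/d.
R_O = Q·ΔS − 1.42 P_X = 13152 − 3378 = 9774 kg O₂/d.

R_O ≈ 9770 kg O₂/d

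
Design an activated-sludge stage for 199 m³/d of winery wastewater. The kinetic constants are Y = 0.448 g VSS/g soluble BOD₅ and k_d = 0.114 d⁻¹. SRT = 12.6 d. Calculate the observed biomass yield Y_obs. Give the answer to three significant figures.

Y_obs ≈ 0.184 g VSS/g soluble BOD₅

Observed yield with endogenous decay: Y_obs = Y / (1 + k_d·θ_c) = 0.448 / (1 + 0.114 × 12.6) = 0.448 / 2.436 = 0.1839 g VSS/g soluble BOD₅.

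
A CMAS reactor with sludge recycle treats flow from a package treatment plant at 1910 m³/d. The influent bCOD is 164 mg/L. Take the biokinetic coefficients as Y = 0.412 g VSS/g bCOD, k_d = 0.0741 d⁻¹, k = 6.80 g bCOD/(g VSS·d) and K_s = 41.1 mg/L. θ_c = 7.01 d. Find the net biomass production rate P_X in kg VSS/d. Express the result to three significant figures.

Effluent substrate depends only on kinetics and SRT: S = K_s(1 + k_d θ_c) / [θ_c(Yk − k_d) − 1] = 41.1 × (1 + 0.0741 × 7.01) / [7.01 × (0.412 × 6.80 − 0.0741) − 1] = 62.45 / 18.12 = 3.446 mg/L.
Y_obs = Y / (1 + k_d θ_c) = 0.412 / (1 + 0.0741 × 7.01) = 0.412 / 1.519 = 0.2712.
Substrate removed = Q·(S₀ − S) = 1910 m³/d × (164 − 3.45) g/m³ = 3.07×10^5 g/d = 306.7 kg/d.
So the net sludge growth is P_X = 0.2712 × 306.7 = 83.15 kg VSS/d.

P_X ≈ 83.1 kg VSS/d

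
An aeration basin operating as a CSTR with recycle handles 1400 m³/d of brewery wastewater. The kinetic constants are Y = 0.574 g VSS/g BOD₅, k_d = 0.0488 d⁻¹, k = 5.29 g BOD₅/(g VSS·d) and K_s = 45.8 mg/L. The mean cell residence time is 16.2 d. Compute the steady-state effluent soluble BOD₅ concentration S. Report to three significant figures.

For a completely mixed reactor with recycle the Lawrence–McCarty relation gives S = K_s·(1 + k_d·θ_c) / [θ_c·(Y·k − k_d) − 1] = 45.8 × (1 + 0.0488 × 16.2) / [16.2 × (0.574 × 5.29 − 0.0488) − 1] = 82.01 / 47.40 = 1.730 mg/L.

S ≈ 1.73 mg/L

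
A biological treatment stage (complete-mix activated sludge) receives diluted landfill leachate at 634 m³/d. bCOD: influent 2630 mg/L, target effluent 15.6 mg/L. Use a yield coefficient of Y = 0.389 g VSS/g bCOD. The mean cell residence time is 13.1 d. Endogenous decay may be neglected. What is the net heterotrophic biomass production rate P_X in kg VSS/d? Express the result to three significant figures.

P_X ≈ 645 kg VSS/d

Since k_d ≈ 0, Y_obs = Y = 0.389 g VSS/g bCOD.
Substrate removed = Q·(S₀ − S) = 634 m³/d × (2630 − 15.6) g/m³ = 1.66×10^6 g/d = 1658 kg/d.
So the net sludge growth is P_X = 0.3890 × 1658 = 644.8 kg VSS/d.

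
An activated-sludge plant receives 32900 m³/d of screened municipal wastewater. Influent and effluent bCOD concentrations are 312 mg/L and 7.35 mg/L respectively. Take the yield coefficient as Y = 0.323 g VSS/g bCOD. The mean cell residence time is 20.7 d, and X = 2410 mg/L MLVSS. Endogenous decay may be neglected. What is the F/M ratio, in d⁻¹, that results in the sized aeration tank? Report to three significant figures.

With k_d = 0 the design equation reduces to V = Y Q (S₀−S) θ_c / X = 0.323 × 32900 × (312 − 7.35) × 20.7 / 2410 = 27807 m³.
Food-to-microorganism ratio F/M = Q S₀ / (V X) = 32900 × 312 / (27807 × 2410) = 0.1532 d⁻¹.

F/M ≈ 0.153 d⁻¹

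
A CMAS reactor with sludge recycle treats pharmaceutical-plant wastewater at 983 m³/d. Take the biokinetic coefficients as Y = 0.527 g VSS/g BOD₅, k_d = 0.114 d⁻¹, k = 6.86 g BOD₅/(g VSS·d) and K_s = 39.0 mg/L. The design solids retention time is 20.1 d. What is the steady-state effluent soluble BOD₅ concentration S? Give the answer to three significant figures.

S ≈ 1.85 mg/L

Effluent substrate depends only on kinetics and SRT: S = K_s(1 + k_d θ_c) / [θ_c(Yk − k_d) − 1] = 39.0 × (1 + 0.114 × 20.1) / [20.1 × (0.527 × 6.86 − 0.114) − 1] = 128.4 / 69.37 = 1.850 mg/L.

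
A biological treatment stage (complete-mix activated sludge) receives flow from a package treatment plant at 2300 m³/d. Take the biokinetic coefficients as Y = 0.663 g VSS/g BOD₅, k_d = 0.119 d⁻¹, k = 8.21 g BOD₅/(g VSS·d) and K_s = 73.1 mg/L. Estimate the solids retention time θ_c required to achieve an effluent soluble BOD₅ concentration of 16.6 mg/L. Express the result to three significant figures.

θ_c ≈ 1.13 d

Specific growth rate at S = 16.6 mg/L: μ = YkS/(K_s+S) = 0.663·8.21·16.6/(73.1+16.6) = 1.007 d⁻¹.
1/θ_c = 1.007 − 0.119 = 0.8883 d⁻¹, so θ_c = 1.126 d.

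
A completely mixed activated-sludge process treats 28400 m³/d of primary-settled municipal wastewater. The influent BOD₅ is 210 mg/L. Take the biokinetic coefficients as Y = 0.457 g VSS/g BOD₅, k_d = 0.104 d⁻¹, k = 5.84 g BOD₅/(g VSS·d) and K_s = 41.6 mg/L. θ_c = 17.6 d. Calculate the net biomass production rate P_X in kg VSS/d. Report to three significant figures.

From the Monod/SRT balance for a CMAS, S = K_s·(1+k_d θ_c)/[θ_c·(Y k − k_d) − 1] = 41.6 × (1 + 0.104 × 17.6) / [17.6 × (0.457 × 5.84 − 0.104) − 1] = 117.7 / 44.14 = 2.667 mg/L.
Y_obs = Y / (1 + k_d θ_c) = 0.457 / (1 + 0.104 × 17.6) = 0.457 / 2.830 = 0.1615.
ΔS = 210 − 2.67 = 207.3 mg/L, so the substrate removal rate is 28400 × 207.3/1000 = 5888 kg BOD₅/d.
So the net sludge growth is P_X = 0.1615 × 5888 = 950.7 kg VSS/d.

P_X ≈ 951 kg VSS/d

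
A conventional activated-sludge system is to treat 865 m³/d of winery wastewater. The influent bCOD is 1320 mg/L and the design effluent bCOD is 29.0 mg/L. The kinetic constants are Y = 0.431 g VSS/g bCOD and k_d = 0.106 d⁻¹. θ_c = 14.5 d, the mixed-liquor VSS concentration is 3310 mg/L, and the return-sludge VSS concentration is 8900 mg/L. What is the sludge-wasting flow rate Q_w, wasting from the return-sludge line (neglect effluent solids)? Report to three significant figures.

From the SRT design equation V = Y Q (S₀−S) θ_c / [X (1 + k_d θ_c)] = 0.431 × 865 × (1320 − 29.0) × 14.5 / [3310 × (1 + 0.106 × 14.5)] = 6.98×10^6 / 8397 = 831.1 m³.
θ_c = V·X/(Q_w·X_r) when wasting from the recycle, so Q_w = V·X/(θ_c·X_r) = 831.1 × 3310 / (14.5 × 8900) = 21.32 m³/d.

Q_w ≈ 21.3 m³/d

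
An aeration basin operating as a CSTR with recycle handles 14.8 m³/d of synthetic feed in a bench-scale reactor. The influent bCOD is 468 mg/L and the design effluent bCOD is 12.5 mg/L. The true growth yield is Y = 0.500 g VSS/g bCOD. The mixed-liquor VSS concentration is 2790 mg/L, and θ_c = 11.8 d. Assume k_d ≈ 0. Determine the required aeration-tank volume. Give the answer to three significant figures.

With k_d = 0 the design equation reduces to V = Y Q (S₀−S) θ_c / X = 0.500 × 14.8 × (468 − 12.5) × 11.8 / 2790 = 14.26 m³.

V ≈ 14.3 m³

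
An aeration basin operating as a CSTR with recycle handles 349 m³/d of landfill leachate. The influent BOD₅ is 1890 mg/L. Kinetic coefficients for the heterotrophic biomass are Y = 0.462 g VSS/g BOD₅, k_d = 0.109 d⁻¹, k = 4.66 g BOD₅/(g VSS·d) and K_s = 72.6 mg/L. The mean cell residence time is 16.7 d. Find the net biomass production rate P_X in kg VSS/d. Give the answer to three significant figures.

P_X ≈ 108 kg VSS/d

For a completely mixed reactor with recycle the Lawrence–McCarty relation gives S = K_s·(1 + k_d·θ_c) / [θ_c·(Y·k − k_d) − 1] = 72.6 × (1 + 0.109 × 16.7) / [16.7 × (0.462 × 4.66 − 0.109) − 1] = 204.8 / 33.13 = 6.180 mg/L.
The observed yield is Y_obs = Y/(1 + k_d·θ_c) = 0.462 / (1 + 0.109 × 16.7) = 0.462 / 2.820 = 0.1638 g VSS per g BOD₅ removed.
Q·(S₀ − S) = 349 × (1890 − 6.18) × 10⁻³ = 657.5 kg/d removed.
Biomass produced: P_X = Y_obs·Q·ΔS = 0.1638 × 657.5 ≈ 107.7 kg VSS/d.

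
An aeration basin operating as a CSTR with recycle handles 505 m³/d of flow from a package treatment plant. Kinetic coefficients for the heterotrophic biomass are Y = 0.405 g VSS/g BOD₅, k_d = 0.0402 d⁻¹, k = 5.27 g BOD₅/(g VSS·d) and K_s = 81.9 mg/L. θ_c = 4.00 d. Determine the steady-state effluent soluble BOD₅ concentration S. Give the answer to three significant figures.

Effluent substrate depends only on kinetics and SRT: S = K_s(1 + k_d θ_c) / [θ_c(Yk − k_d) − 1] = 81.9 × (1 + 0.0402 × 4.00) / [4.00 × (0.405 × 5.27 − 0.0402) − 1] = 95.07 / 7.377 = 12.89 mg/L.

S ≈ 12.9 mg/L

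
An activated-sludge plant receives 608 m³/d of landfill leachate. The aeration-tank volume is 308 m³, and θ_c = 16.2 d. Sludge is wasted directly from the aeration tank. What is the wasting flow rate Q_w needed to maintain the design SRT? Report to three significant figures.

Q_w ≈ 19.0 m³/d

Wasting from the aeration tank: Q_w = V / θ_c = 308.0 / 16.2 = 19.01 m³/d.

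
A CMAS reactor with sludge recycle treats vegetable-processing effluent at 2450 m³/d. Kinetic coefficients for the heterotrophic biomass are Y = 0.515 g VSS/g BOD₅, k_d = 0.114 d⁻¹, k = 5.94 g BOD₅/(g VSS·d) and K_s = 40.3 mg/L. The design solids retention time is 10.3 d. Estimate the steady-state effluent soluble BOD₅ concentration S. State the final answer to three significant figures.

Effluent substrate depends only on kinetics and SRT: S = K_s(1 + k_d θ_c) / [θ_c(Yk − k_d) − 1] = 40.3 × (1 + 0.114 × 10.3) / [10.3 × (0.515 × 5.94 − 0.114) − 1] = 87.62 / 29.33 = 2.987 mg/L.

S ≈ 2.99 mg/L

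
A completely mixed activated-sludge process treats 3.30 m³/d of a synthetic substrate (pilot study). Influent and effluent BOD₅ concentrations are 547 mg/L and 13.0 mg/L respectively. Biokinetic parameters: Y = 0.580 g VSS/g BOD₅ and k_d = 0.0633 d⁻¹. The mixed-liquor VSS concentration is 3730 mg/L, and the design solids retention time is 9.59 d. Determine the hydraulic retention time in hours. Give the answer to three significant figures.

τ ≈ 11.9 h

From the SRT design equation V = Y Q (S₀−S) θ_c / [X (1 + k_d θ_c)] = 0.580 × 3.30 × (547 − 13.0) × 9.59 / [3730 × (1 + 0.0633 × 9.59)] = 9.8×10^3 / 5994 = 1.635 m³.
τ = V/Q = 1.635/3.30 = 0.4955 d, or 11.89 h.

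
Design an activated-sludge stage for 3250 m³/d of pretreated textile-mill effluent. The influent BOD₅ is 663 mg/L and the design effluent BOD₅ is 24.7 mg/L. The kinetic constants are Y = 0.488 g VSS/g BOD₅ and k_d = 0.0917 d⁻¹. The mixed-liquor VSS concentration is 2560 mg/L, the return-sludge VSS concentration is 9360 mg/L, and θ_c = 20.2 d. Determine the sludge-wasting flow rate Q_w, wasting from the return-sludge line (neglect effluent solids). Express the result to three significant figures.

From the SRT design equation V = Y Q (S₀−S) θ_c / [X (1 + k_d θ_c)] = 0.488 × 3250 × (663 − 24.7) × 20.2 / [2560 × (1 + 0.0917 × 20.2)] = 2.04×10^7 / 7302 = 2801 m³.
Q_w = (V·X)/(θ_c X_r) = 2801 × 2560 / (20.2 × 9360) = 37.92 m³/d.

Q_w ≈ 37.9 m³/d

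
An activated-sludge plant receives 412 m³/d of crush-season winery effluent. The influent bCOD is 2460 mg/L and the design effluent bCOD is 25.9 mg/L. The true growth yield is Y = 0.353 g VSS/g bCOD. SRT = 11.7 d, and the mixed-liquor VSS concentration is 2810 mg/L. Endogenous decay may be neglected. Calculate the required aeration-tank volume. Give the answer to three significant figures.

Biomass mass balance (decay neglected): V·X = Y·Q·(S₀ − S)·θ_c, so V = 0.353 × 412 × (2460 − 25.9) × 11.7 / 2810 = 1474 m³.

V ≈ 1470 m³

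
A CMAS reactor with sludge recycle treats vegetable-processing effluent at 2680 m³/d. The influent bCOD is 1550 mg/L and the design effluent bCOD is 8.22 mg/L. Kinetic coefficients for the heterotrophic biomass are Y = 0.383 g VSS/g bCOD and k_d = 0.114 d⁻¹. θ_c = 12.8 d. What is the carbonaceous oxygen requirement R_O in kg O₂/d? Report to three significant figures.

R_O ≈ 3220 kg O₂/d

The observed yield is Y_obs = Y/(1 + k_d·θ_c) = 0.383 / (1 + 0.114 × 12.8) = 0.383 / 2.459 = 0.1557 g VSS per g bCOD removed.
Q·(S₀ − S) = 2680 × (1550 − 8.22) × 10⁻³ = 4132 kg/d removed.
P_X = Y_obs·Q·(S₀ − S) = 0.1557 × 4132 = 643.5 kg VSS/d.
R_O = Q·(S₀ − S) − 1.42·P_X = 4132 − 1.42 × 643.5 = 3218 kg O₂/d.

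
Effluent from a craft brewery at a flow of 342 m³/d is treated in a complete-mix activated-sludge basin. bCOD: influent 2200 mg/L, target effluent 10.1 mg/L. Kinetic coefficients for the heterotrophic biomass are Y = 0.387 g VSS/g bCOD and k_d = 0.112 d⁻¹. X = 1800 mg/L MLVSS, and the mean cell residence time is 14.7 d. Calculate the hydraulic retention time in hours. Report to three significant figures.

τ ≈ 62.8 h

From the SRT design equation V = Y Q (S₀−S) θ_c / [X (1 + k_d θ_c)] = 0.387 × 342 × (2200 − 10.1) × 14.7 / [1800 × (1 + 0.112 × 14.7)] = 4.26×10^6 / 4764 = 894.4 m³.
τ = V/Q = 894.4/342 = 2.615 d, or 62.77 h.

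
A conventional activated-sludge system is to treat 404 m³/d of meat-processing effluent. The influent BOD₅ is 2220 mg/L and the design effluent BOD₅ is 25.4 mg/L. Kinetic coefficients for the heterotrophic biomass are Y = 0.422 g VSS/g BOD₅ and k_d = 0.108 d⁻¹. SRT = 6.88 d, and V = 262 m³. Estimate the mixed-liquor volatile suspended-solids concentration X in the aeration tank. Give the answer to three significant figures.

X = Y·Q·ΔS·θ_c / [V·(1 + k_d θ_c)] = 0.422 × 404 × (2220 − 25.4) × 6.88 / [262 × (1 + 0.108 × 6.88)] = 5637 mg/L.

X ≈ 5640 mg/L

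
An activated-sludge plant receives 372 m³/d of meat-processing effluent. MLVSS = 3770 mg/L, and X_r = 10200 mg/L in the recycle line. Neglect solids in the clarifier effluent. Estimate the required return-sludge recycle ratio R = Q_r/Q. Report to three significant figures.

R ≈ 0.586

Solids balance on the clarifier gives (1+R)X = R·X_r, so R = X/(X_r − X) = 3770 / (10200 − 3770) = 0.5863.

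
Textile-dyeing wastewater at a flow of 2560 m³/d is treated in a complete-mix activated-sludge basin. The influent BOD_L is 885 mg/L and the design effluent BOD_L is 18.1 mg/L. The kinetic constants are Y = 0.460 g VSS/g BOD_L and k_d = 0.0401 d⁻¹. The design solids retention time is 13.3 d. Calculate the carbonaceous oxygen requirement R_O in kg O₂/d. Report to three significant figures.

Observed yield with endogenous decay: Y_obs = Y / (1 + k_d·θ_c) = 0.460 / (1 + 0.0401 × 13.3) = 0.460 / 1.533 = 0.3000 g VSS/g BOD_L.
Substrate removed = Q·(S₀ − S) = 2560 m³/d × (885 − 18.1) g/m³ = 2.22×10^6 g/d = 2219 kg/d.
Biomass synthesised: P_X = Y_obs × 2219 = 665.8 kg VSS/d.
R_O = Q·(S₀ − S) − 1.42·P_X = 2219 − 1.42 × 665.8 = 1274 kg O₂/d.

R_O ≈ 1270 kg O₂/d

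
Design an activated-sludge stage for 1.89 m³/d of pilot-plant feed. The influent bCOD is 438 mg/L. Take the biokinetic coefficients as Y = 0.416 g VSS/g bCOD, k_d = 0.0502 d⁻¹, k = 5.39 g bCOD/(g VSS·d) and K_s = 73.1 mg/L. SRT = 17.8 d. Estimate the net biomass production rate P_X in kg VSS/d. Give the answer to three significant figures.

P_X ≈ 0.180 kg VSS/d

For a completely mixed reactor with recycle the Lawrence–McCarty relation gives S = K_s·(1 + k_d·θ_c) / [θ_c·(Y·k − k_d) − 1] = 73.1 × (1 + 0.0502 × 17.8) / [17.8 × (0.416 × 5.39 − 0.0502) − 1] = 138.4 / 38.02 = 3.641 mg/L.
The observed yield is Y_obs = Y/(1 + k_d·θ_c) = 0.416 / (1 + 0.0502 × 17.8) = 0.416 / 1.894 = 0.2197 g VSS per g bCOD removed.
Mass of bCOD removed per day: Q(S₀ − S) = 1.89 × 434.4 g/m³ = 0.8209 kg/d.
Biomass produced: P_X = Y_obs·Q·ΔS = 0.2197 × 0.8209 ≈ 0.1804 kg VSS/d.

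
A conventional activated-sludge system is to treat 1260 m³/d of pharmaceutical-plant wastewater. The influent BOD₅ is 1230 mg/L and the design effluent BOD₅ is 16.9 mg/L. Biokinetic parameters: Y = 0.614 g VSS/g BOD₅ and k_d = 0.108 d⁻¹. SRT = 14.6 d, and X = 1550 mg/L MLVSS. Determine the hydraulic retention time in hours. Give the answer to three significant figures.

τ ≈ 65.3 h

Rearranging the biomass balance for a CMAS with decay, V = Y·Q·ΔS·θ_c / [X·(1+k_d θ_c)] = 0.614 × 1260 × (1230 − 16.9) × 14.6 / [1550 × (1 + 0.108 × 14.6)] = 1.37×10^7 / 3994 = 3431 m³.
Hydraulic retention time τ = V/Q = 3431 / 1260 = 2.723 d = 65.35 h.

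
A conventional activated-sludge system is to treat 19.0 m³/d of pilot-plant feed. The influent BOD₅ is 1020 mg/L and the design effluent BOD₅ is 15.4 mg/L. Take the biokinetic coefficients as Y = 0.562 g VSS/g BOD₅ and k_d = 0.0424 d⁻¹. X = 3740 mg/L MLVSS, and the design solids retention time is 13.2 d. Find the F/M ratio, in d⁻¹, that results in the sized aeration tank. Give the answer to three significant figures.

From the SRT design equation V = Y Q (S₀−S) θ_c / [X (1 + k_d θ_c)] = 0.562 × 19.0 × (1020 − 15.4) × 13.2 / [3740 × (1 + 0.0424 × 13.2)] = 1.42×10^5 / 5833 = 24.27 m³.
F/M = applied load / biomass = Q·S₀/(V·X) = 19.0 × 1020 / (24.27 × 3740) = 0.2135 d⁻¹.

F/M ≈ 0.213 d⁻¹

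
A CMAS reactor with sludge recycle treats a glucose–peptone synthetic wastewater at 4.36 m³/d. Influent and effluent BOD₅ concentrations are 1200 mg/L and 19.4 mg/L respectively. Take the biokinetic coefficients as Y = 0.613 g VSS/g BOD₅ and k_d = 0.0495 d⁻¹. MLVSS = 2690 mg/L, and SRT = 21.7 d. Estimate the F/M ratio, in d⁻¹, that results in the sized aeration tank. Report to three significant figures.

Rearranging the biomass balance for a CMAS with decay, V = Y·Q·ΔS·θ_c / [X·(1+k_d θ_c)] = 0.613 × 4.36 × (1200 − 19.4) × 21.7 / [2690 × (1 + 0.0495 × 21.7)] = 6.85×10^4 / 5579 = 12.27 m³.
F/M = Q·S₀ / (V·X) = 4.36 × 1200 / (12.27 × 2690) = 0.1585 g BOD₅·(g VSS·d)⁻¹.

F/M ≈ 0.158 d⁻¹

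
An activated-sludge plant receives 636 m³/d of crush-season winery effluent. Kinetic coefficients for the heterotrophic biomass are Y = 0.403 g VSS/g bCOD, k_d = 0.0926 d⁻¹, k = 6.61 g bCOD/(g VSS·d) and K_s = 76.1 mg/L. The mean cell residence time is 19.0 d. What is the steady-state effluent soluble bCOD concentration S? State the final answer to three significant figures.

From the Monod/SRT balance for a CMAS, S = K_s·(1+k_d θ_c)/[θ_c·(Y k − k_d) − 1] = 76.1 × (1 + 0.0926 × 19.0) / [19.0 × (0.403 × 6.61 − 0.0926) − 1] = 210.0 / 47.85 = 4.388 mg/L.

S ≈ 4.39 mg/L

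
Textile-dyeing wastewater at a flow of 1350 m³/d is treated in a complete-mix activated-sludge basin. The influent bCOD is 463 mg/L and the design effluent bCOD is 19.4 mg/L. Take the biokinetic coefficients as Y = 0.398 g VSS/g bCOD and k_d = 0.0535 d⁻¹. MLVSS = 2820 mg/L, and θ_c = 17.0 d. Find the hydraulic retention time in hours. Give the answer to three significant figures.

τ ≈ 13.4 h

Rearranging the biomass balance for a CMAS with decay, V = Y·Q·ΔS·θ_c / [X·(1+k_d θ_c)] = 0.398 × 1350 × (463 − 19.4) × 17.0 / [2820 × (1 + 0.0535 × 17.0)] = 4.05×10^6 / 5385 = 752.5 m³.
τ = V/Q = 752.5/1350 = 0.5574 d, or 13.38 h.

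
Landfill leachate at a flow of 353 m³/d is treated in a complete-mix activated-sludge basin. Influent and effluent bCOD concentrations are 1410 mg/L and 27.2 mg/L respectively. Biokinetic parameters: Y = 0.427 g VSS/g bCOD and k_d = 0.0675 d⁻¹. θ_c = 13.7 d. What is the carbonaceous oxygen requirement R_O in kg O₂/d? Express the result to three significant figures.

R_O ≈ 334 kg O₂/d

Correct the yield for decay: Y_obs = Y/(1 + k_d θ_c) = 0.427 / (1 + 0.0675 × 13.7) = 0.427 / 1.925 = 0.2218.
Substrate removed = Q·(S₀ − S) = 353 m³/d × (1410 − 27.2) g/m³ = 4.88×10^5 g/d = 488.1 kg/d.
Biomass synthesised: P_X = Y_obs × 488.1 = 108.3 kg VSS/d.
Carbonaceous O₂ demand = substrate oxidised − cell-mass equivalent = 488.1 − 1.42 × 108.3 = 334.4 kg O₂/d.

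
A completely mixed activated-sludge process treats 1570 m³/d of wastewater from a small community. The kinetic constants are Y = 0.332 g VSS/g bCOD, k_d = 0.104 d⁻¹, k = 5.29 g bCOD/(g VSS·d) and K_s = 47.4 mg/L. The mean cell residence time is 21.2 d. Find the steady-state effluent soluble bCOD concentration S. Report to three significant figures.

From the Monod/SRT balance for a CMAS, S = K_s·(1+k_d θ_c)/[θ_c·(Y k − k_d) − 1] = 47.4 × (1 + 0.104 × 21.2) / [21.2 × (0.332 × 5.29 − 0.104) − 1] = 151.9 / 34.03 = 4.464 mg/L.

S ≈ 4.46 mg/L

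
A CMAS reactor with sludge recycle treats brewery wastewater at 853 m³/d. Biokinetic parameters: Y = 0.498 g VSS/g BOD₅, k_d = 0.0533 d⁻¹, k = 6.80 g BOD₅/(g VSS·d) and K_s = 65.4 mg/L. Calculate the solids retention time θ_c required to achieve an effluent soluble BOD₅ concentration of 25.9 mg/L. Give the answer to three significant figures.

From 1/θ_c = Y·k·S/(K_s + S) − k_d: Y·k·S/(K_s+S) = 0.498 × 6.80 × 25.9 / (65.4 + 25.9) = 0.9607 d⁻¹.
1/θ_c = 0.9607 − 0.0533 = 0.9074 d⁻¹, so θ_c = 1.102 d.

θ_c ≈ 1.10 d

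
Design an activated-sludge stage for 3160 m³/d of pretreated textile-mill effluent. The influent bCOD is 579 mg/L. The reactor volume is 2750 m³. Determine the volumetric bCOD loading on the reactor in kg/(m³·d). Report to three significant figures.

Volumetric loading L_v = Q·S₀ / V = 3160 × 579 g/m³ / 2750 m³ = 665.3 g/(m³·d) = 0.6653 kg bCOD/(m³·d).

L_v ≈ 0.665 kg bCOD/(m³·d)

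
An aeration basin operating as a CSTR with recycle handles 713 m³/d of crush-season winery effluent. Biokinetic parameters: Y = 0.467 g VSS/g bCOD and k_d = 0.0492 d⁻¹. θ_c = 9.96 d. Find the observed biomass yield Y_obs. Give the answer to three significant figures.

Y_obs ≈ 0.313 g VSS/g bCOD

Observed yield with endogenous decay: Y_obs = Y / (1 + k_d·θ_c) = 0.467 / (1 + 0.0492 × 9.96) = 0.467 / 1.490 = 0.3134 g VSS/g bCOD.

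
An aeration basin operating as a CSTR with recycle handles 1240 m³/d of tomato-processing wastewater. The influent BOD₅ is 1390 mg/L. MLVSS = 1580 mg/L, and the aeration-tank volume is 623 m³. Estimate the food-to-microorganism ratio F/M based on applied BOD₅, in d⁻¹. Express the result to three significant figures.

F/M ≈ 1.75 d⁻¹

F/M = Q·S₀ / (V·X) = 1240 × 1390 / (623.0 × 1580) = 1.751 g BOD₅·(g VSS·d)⁻¹.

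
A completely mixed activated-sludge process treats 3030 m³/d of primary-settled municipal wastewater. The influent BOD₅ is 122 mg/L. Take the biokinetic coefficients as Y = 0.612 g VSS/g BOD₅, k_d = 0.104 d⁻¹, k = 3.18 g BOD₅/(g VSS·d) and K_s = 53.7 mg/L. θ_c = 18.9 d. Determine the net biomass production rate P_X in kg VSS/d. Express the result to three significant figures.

P_X ≈ 73.3 kg VSS/d

Effluent substrate depends only on kinetics and SRT: S = K_s(1 + k_d θ_c) / [θ_c(Yk − k_d) − 1] = 53.7 × (1 + 0.104 × 18.9) / [18.9 × (0.612 × 3.18 − 0.104) − 1] = 159.3 / 33.82 = 4.709 mg/L.
Observed yield with endogenous decay: Y_obs = Y / (1 + k_d·θ_c) = 0.612 / (1 + 0.104 × 18.9) = 0.612 / 2.966 = 0.2064 g VSS/g BOD₅.
ΔS = 122 − 4.71 = 117.3 mg/L, so the substrate removal rate is 3030 × 117.3/1000 = 355.4 kg BOD₅/d.
Net biomass production P_X = Y_obs × Q·(S₀ − S) = 0.2064 × 355.4 = 73.34 kg VSS/d.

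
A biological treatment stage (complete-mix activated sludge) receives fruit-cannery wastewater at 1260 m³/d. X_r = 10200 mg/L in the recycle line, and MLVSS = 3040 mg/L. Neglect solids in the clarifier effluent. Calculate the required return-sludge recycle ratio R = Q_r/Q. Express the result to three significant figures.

Solids balance on the clarifier gives (1+R)X = R·X_r, so R = X/(X_r − X) = 3040 / (10200 − 3040) = 0.4246.

R ≈ 0.425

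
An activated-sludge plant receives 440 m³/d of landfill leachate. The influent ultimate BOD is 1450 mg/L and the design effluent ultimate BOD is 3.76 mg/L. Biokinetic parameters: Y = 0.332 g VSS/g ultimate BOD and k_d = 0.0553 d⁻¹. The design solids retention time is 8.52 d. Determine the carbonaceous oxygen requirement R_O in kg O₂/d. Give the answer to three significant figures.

The observed yield is Y_obs = Y/(1 + k_d·θ_c) = 0.332 / (1 + 0.0553 × 8.52) = 0.332 / 1.471 = 0.2257 g VSS per g ultimate BOD removed.
Q·(S₀ − S) = 440 × (1450 − 3.76) × 10⁻³ = 636.3 kg/d removed.
P_X = Y_obs·Q·(S₀ − S) = 0.2257 × 636.3 = 143.6 kg VSS/d.
R_O = Q·ΔS − 1.42 P_X = 636.3 − 203.9 = 432.4 kg O₂/d.

R_O ≈ 432 kg O₂/d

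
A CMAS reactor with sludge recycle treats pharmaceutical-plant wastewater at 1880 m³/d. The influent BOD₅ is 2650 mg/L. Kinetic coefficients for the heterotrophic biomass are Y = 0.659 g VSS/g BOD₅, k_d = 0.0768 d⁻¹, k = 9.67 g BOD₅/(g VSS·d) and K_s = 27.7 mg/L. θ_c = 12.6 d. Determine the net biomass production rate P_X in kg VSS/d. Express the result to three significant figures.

P_X ≈ 1670 kg VSS/d

From the Monod/SRT balance for a CMAS, S = K_s·(1+k_d θ_c)/[θ_c·(Y k − k_d) − 1] = 27.7 × (1 + 0.0768 × 12.6) / [12.6 × (0.659 × 9.67 − 0.0768) − 1] = 54.50 / 78.33 = 0.6959 mg/L.
Y_obs = Y / (1 + k_d θ_c) = 0.659 / (1 + 0.0768 × 12.6) = 0.659 / 1.968 = 0.3349.
ΔS = 2650 − 0.696 = 2649 mg/L, so the substrate removal rate is 1880 × 2649/1000 = 4981 kg BOD₅/d.
So the net sludge growth is P_X = 0.3349 × 4981 = 1668 kg VSS/d.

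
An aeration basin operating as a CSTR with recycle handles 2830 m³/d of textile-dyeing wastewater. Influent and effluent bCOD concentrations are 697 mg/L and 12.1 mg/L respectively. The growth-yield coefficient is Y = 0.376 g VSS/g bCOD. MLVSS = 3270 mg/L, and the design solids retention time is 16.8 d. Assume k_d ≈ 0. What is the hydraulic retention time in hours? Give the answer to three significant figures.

With k_d = 0 the design equation reduces to V = Y Q (S₀−S) θ_c / X = 0.376 × 2830 × (697 − 12.1) × 16.8 / 3270 = 3744 m³.
Hydraulic retention time τ = V/Q = 3744 / 2830 = 1.323 d = 31.75 h.

τ ≈ 31.8 h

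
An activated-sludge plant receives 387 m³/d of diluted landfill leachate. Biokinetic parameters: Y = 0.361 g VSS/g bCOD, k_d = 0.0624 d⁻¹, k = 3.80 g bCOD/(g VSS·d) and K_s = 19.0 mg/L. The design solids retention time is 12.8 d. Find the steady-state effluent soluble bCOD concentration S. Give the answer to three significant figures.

Effluent substrate depends only on kinetics and SRT: S = K_s(1 + k_d θ_c) / [θ_c(Yk − k_d) − 1] = 19.0 × (1 + 0.0624 × 12.8) / [12.8 × (0.361 × 3.80 − 0.0624) − 1] = 34.18 / 15.76 = 2.168 mg/L.

S ≈ 2.17 mg/L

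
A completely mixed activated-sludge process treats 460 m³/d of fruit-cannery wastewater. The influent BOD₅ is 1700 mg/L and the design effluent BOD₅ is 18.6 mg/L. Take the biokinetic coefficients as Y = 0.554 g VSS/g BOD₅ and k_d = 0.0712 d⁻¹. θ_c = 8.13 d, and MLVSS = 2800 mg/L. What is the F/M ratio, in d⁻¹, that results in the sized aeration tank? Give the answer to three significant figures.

Steady-state biomass mass balance: V·X·(1 + k_d·θ_c) = Y·Q·(S₀ − S)·θ_c, so V = 0.554 × 460 × (1700 − 18.6) × 8.13 / [2800 × (1 + 0.0712 × 8.13)] = 3.48×10^6 / 4421 = 788.0 m³.
Food-to-microorganism ratio F/M = Q S₀ / (V X) = 460 × 1700 / (788.0 × 2800) = 0.3544 d⁻¹.

F/M ≈ 0.354 d⁻¹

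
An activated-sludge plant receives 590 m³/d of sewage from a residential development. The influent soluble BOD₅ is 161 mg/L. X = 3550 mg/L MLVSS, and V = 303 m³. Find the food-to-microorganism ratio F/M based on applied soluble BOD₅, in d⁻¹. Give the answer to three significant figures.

Food-to-microorganism ratio F/M = Q S₀ / (V X) = 590 × 161 / (303.0 × 3550) = 0.08831 d⁻¹.

F/M ≈ 0.0883 d⁻¹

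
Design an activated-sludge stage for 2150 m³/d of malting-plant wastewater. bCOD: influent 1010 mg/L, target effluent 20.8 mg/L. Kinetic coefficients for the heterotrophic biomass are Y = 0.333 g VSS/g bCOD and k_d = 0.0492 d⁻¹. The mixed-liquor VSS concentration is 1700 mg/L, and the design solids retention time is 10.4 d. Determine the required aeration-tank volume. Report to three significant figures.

V ≈ 2870 m³

Rearranging the biomass balance for a CMAS with decay, V = Y·Q·ΔS·θ_c / [X·(1+k_d θ_c)] = 0.333 × 2150 × (1010 − 20.8) × 10.4 / [1700 × (1 + 0.0492 × 10.4)] = 7.37×10^6 / 2570 = 2866 m³.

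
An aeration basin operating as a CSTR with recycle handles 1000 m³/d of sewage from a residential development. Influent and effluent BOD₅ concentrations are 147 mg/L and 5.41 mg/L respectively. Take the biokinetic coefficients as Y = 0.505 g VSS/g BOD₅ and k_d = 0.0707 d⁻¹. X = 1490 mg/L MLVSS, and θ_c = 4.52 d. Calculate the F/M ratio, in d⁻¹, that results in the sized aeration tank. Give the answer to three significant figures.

From the SRT design equation V = Y Q (S₀−S) θ_c / [X (1 + k_d θ_c)] = 0.505 × 1000 × (147 − 5.41) × 4.52 / [1490 × (1 + 0.0707 × 4.52)] = 3.23×10^5 / 1966 = 164.4 m³.
F/M = Q·S₀ / (V·X) = 1000 × 147 / (164.4 × 1490) = 0.6002 g BOD₅·(g VSS·d)⁻¹.

F/M ≈ 0.600 d⁻¹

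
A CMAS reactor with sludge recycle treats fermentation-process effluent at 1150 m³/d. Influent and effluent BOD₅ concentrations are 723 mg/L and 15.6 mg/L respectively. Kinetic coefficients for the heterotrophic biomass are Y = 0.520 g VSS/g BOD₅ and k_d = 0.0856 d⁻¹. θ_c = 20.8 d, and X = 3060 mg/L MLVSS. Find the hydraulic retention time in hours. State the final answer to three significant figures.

τ ≈ 21.6 h

Steady-state biomass mass balance: V·X·(1 + k_d·θ_c) = Y·Q·(S₀ − S)·θ_c, so V = 0.520 × 1150 × (723 − 15.6) × 20.8 / [3060 × (1 + 0.0856 × 20.8)] = 8.8×10^6 / 8508 = 1034 m³.
HRT = V/Q = 1034 m³ / 1150 m³·d⁻¹ = 0.8993 d × 24 = 21.58 h.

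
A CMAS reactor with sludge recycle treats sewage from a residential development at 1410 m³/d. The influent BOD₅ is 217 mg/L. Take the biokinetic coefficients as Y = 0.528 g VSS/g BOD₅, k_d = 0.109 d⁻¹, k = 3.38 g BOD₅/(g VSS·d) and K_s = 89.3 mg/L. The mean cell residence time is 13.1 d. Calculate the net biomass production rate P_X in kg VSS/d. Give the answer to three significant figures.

P_X ≈ 63.4 kg VSS/d

For a completely mixed reactor with recycle the Lawrence–McCarty relation gives S = K_s·(1 + k_d·θ_c) / [θ_c·(Y·k − k_d) − 1] = 89.3 × (1 + 0.109 × 13.1) / [13.1 × (0.528 × 3.38 − 0.109) − 1] = 216.8 / 20.95 = 10.35 mg/L.
Observed yield with endogenous decay: Y_obs = Y / (1 + k_d·θ_c) = 0.528 / (1 + 0.109 × 13.1) = 0.528 / 2.428 = 0.2175 g VSS/g BOD₅.
Mass of BOD₅ removed per day: Q(S₀ − S) = 1410 × 206.7 g/m³ = 291.4 kg/d.
Biomass produced: P_X = Y_obs·Q·ΔS = 0.2175 × 291.4 ≈ 63.38 kg VSS/d.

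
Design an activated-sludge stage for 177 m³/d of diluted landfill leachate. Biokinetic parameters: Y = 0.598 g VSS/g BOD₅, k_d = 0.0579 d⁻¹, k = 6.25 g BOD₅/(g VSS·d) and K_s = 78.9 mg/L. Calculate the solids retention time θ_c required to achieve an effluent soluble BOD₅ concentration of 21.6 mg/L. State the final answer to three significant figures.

θ_c ≈ 1.34 d

Specific growth rate at S = 21.6 mg/L: μ = YkS/(K_s+S) = 0.598·6.25·21.6/(78.9+21.6) = 0.8033 d⁻¹.
1/θ_c = 0.8033 − 0.0579 = 0.7454 d⁻¹, so θ_c = 1.342 d.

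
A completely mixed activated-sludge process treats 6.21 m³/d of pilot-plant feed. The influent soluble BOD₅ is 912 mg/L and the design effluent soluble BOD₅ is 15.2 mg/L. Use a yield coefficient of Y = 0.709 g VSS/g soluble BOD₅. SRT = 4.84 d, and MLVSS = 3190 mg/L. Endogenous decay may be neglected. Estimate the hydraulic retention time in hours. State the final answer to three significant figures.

Biomass mass balance (decay neglected): V·X = Y·Q·(S₀ − S)·θ_c, so V = 0.709 × 6.21 × (912 − 15.2) × 4.84 / 3190 = 5.991 m³.
HRT = V/Q = 5.991 m³ / 6.21 m³·d⁻¹ = 0.9647 d × 24 = 23.15 h.

τ ≈ 23.2 h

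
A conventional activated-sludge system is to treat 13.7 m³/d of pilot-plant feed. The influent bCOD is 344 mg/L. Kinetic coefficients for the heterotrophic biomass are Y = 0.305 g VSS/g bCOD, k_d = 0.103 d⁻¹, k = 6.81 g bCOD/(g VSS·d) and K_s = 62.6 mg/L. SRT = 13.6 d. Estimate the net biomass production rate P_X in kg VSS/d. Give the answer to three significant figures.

From the Monod/SRT balance for a CMAS, S = K_s·(1+k_d θ_c)/[θ_c·(Y k − k_d) − 1] = 62.6 × (1 + 0.103 × 13.6) / [13.6 × (0.305 × 6.81 − 0.103) − 1] = 150.3 / 25.85 = 5.815 mg/L.
Correct the yield for decay: Y_obs = Y/(1 + k_d θ_c) = 0.305 / (1 + 0.103 × 13.6) = 0.305 / 2.401 = 0.1270.
Mass of bCOD removed per day: Q(S₀ − S) = 13.7 × 338.2 g/m³ = 4.633 kg/d.
So the net sludge growth is P_X = 0.1270 × 4.633 = 0.5886 kg VSS/d.

P_X ≈ 0.589 kg VSS/d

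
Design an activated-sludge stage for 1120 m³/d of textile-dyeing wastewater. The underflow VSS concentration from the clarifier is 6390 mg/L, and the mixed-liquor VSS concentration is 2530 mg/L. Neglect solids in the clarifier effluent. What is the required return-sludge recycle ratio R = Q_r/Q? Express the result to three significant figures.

R = Q_r/Q = X/(X_r − X) = 2530 / (6390 − 2530) = 0.6554.

R ≈ 0.655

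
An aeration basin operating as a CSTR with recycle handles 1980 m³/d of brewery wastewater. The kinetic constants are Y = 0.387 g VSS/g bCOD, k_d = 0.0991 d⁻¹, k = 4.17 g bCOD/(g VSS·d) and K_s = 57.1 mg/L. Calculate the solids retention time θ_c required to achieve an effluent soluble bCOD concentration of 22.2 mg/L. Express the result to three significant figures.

θ_c ≈ 2.84 d

Specific growth rate at S = 22.2 mg/L: μ = YkS/(K_s+S) = 0.387·4.17·22.2/(57.1+22.2) = 0.4518 d⁻¹.
1/θ_c = 0.4518 − 0.0991 = 0.3527 d⁻¹, so θ_c = 2.835 d.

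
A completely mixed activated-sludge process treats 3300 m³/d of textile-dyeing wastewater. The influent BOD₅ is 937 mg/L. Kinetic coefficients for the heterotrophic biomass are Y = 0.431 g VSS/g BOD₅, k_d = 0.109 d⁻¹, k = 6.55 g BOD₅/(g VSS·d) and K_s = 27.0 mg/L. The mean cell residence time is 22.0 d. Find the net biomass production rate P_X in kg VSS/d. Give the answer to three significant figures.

P_X ≈ 392 kg VSS/d

From the Monod/SRT balance for a CMAS, S = K_s·(1+k_d θ_c)/[θ_c·(Y k − k_d) − 1] = 27.0 × (1 + 0.109 × 22.0) / [22.0 × (0.431 × 6.55 − 0.109) − 1] = 91.75 / 58.71 = 1.563 mg/L.
The observed yield is Y_obs = Y/(1 + k_d·θ_c) = 0.431 / (1 + 0.109 × 22.0) = 0.431 / 3.398 = 0.1268 g VSS per g BOD₅ removed.
Substrate removed = Q·(S₀ − S) = 3300 m³/d × (937 − 1.56) g/m³ = 3.09×10^6 g/d = 3087 kg/d.
Net biomass production P_X = Y_obs × Q·(S₀ − S) = 0.1268 × 3087 = 391.5 kg VSS/d.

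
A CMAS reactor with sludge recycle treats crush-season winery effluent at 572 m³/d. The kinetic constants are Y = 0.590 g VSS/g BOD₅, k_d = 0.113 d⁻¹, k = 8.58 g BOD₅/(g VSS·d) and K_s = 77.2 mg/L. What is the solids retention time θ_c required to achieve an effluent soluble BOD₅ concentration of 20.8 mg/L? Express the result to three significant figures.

Specific growth rate at S = 20.8 mg/L: μ = YkS/(K_s+S) = 0.590·8.58·20.8/(77.2+20.8) = 1.074 d⁻¹.
1/θ_c = 1.074 − 0.113 = 0.9614 d⁻¹, so θ_c = 1.040 d.

θ_c ≈ 1.04 d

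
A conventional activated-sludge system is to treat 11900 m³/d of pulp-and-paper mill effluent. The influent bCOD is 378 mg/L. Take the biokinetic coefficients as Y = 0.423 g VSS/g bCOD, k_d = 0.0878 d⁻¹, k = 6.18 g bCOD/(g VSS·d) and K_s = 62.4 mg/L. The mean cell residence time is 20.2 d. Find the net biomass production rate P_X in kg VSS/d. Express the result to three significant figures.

P_X ≈ 680 kg VSS/d

For a completely mixed reactor with recycle the Lawrence–McCarty relation gives S = K_s·(1 + k_d·θ_c) / [θ_c·(Y·k − k_d) − 1] = 62.4 × (1 + 0.0878 × 20.2) / [20.2 × (0.423 × 6.18 − 0.0878) − 1] = 173.1 / 50.03 = 3.459 mg/L.
The observed yield is Y_obs = Y/(1 + k_d·θ_c) = 0.423 / (1 + 0.0878 × 20.2) = 0.423 / 2.774 = 0.1525 g VSS per g bCOD removed.
ΔS = 378 − 3.46 = 374.5 mg/L, so the substrate removal rate is 11900 × 374.5/1000 = 4457 kg bCOD/d.
P_X = Y_obs · Q(S₀ − S) = 0.1525 × 4457 = 679.7 kg VSS/d.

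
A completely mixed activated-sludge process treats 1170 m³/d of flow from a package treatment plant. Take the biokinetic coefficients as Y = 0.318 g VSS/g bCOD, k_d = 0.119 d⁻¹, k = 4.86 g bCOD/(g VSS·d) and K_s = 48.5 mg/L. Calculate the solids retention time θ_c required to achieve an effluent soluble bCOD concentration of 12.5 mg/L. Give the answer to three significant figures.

Specific growth rate at S = 12.5 mg/L: μ = YkS/(K_s+S) = 0.318·4.86·12.5/(48.5+12.5) = 0.3167 d⁻¹.
1/θ_c = 0.3167 − 0.119 = 0.1977 d⁻¹, so θ_c = 5.058 d.

θ_c ≈ 5.06 d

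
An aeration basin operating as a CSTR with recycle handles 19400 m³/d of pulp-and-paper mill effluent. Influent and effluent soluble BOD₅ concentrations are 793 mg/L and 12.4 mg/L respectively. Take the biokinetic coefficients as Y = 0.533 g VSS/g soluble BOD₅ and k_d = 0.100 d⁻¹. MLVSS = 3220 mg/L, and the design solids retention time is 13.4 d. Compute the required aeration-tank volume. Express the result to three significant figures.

Steady-state biomass mass balance: V·X·(1 + k_d·θ_c) = Y·Q·(S₀ − S)·θ_c, so V = 0.533 × 19400 × (793 − 12.4) × 13.4 / [3220 × (1 + 0.100 × 13.4)] = 1.08×10^8 / 7535 = 14355 m³.

V ≈ 14400 m³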